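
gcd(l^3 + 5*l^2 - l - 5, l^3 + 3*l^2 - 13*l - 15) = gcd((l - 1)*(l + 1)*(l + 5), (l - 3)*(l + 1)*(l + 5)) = l^2 + 6*l + 5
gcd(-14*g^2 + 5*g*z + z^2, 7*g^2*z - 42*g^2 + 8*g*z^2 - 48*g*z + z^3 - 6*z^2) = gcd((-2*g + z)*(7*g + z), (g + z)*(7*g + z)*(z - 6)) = 7*g + z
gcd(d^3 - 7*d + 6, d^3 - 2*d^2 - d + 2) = d^2 - 3*d + 2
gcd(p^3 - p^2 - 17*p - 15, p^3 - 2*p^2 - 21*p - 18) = p^2 + 4*p + 3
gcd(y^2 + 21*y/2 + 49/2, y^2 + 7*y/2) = y + 7/2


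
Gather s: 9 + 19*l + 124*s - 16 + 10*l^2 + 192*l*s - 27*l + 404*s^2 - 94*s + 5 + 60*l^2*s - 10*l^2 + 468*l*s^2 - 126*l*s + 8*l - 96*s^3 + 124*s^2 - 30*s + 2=-96*s^3 + s^2*(468*l + 528) + s*(60*l^2 + 66*l)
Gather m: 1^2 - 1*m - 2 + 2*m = m - 1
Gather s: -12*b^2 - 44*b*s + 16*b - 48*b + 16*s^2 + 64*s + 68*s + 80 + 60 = -12*b^2 - 32*b + 16*s^2 + s*(132 - 44*b) + 140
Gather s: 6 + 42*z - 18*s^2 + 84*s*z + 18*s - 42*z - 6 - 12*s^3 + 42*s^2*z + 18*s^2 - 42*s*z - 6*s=-12*s^3 + 42*s^2*z + s*(42*z + 12)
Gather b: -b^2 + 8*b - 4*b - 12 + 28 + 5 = -b^2 + 4*b + 21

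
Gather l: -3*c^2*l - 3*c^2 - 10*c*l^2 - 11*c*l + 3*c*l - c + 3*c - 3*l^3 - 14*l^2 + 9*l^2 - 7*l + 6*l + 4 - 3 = -3*c^2 + 2*c - 3*l^3 + l^2*(-10*c - 5) + l*(-3*c^2 - 8*c - 1) + 1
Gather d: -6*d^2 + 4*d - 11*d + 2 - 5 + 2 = -6*d^2 - 7*d - 1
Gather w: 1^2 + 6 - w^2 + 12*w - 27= -w^2 + 12*w - 20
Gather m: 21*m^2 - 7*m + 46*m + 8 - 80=21*m^2 + 39*m - 72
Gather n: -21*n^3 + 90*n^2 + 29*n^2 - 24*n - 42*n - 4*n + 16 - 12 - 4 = -21*n^3 + 119*n^2 - 70*n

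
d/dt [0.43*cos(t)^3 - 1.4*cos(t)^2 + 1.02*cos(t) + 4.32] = (-1.29*cos(t)^2 + 2.8*cos(t) - 1.02)*sin(t)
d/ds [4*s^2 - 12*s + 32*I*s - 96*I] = 8*s - 12 + 32*I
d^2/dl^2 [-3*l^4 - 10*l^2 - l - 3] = -36*l^2 - 20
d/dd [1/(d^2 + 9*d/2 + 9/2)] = 2*(-4*d - 9)/(2*d^2 + 9*d + 9)^2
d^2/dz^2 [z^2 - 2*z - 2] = 2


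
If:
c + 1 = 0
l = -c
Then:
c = -1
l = 1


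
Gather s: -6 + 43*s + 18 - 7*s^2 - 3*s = -7*s^2 + 40*s + 12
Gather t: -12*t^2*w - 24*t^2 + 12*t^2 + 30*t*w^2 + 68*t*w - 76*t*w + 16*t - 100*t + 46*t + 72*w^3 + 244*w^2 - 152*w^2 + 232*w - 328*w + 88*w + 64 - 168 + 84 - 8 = t^2*(-12*w - 12) + t*(30*w^2 - 8*w - 38) + 72*w^3 + 92*w^2 - 8*w - 28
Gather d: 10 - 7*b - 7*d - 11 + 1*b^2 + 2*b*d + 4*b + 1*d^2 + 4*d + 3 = b^2 - 3*b + d^2 + d*(2*b - 3) + 2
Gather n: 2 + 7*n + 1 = 7*n + 3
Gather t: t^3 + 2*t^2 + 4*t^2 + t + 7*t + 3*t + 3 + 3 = t^3 + 6*t^2 + 11*t + 6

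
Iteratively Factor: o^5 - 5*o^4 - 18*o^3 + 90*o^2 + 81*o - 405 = (o + 3)*(o^4 - 8*o^3 + 6*o^2 + 72*o - 135) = (o - 3)*(o + 3)*(o^3 - 5*o^2 - 9*o + 45) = (o - 5)*(o - 3)*(o + 3)*(o^2 - 9) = (o - 5)*(o - 3)^2*(o + 3)*(o + 3)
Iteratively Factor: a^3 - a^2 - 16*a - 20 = (a + 2)*(a^2 - 3*a - 10) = (a + 2)^2*(a - 5)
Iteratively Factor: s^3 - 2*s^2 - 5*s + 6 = (s - 1)*(s^2 - s - 6) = (s - 1)*(s + 2)*(s - 3)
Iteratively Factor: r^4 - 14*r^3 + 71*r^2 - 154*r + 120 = (r - 4)*(r^3 - 10*r^2 + 31*r - 30) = (r - 5)*(r - 4)*(r^2 - 5*r + 6) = (r - 5)*(r - 4)*(r - 2)*(r - 3)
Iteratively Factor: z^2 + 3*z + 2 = (z + 1)*(z + 2)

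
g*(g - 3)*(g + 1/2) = g^3 - 5*g^2/2 - 3*g/2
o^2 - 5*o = o*(o - 5)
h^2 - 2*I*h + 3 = (h - 3*I)*(h + I)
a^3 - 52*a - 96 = (a - 8)*(a + 2)*(a + 6)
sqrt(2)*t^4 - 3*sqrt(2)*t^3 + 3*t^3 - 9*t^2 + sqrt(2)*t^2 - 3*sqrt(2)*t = t*(t - 3)*(t + sqrt(2))*(sqrt(2)*t + 1)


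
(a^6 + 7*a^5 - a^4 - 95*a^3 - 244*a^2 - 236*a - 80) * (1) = a^6 + 7*a^5 - a^4 - 95*a^3 - 244*a^2 - 236*a - 80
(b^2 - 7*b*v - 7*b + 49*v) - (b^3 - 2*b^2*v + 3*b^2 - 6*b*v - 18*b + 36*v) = -b^3 + 2*b^2*v - 2*b^2 - b*v + 11*b + 13*v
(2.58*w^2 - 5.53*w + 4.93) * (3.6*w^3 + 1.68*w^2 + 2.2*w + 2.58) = 9.288*w^5 - 15.5736*w^4 + 14.1336*w^3 + 2.7728*w^2 - 3.4214*w + 12.7194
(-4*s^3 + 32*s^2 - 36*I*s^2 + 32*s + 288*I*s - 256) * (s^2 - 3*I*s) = -4*s^5 + 32*s^4 - 24*I*s^4 - 76*s^3 + 192*I*s^3 + 608*s^2 - 96*I*s^2 + 768*I*s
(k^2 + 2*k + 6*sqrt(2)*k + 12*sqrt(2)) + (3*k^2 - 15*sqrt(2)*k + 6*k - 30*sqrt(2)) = 4*k^2 - 9*sqrt(2)*k + 8*k - 18*sqrt(2)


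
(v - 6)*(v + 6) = v^2 - 36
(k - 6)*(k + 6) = k^2 - 36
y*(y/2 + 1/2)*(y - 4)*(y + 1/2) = y^4/2 - 5*y^3/4 - 11*y^2/4 - y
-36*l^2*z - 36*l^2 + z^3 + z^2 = (-6*l + z)*(6*l + z)*(z + 1)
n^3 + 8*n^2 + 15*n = n*(n + 3)*(n + 5)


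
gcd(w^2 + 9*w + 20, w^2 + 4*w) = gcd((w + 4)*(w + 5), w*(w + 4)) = w + 4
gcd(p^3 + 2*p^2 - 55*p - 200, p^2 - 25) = p + 5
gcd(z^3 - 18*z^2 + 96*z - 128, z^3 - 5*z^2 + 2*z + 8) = z - 2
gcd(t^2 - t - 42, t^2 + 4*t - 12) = t + 6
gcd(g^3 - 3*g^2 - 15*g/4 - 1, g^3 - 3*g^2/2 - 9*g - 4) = g^2 - 7*g/2 - 2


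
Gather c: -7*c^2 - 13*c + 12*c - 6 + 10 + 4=-7*c^2 - c + 8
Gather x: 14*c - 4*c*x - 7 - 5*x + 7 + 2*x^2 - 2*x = 14*c + 2*x^2 + x*(-4*c - 7)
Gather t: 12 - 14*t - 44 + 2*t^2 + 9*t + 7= 2*t^2 - 5*t - 25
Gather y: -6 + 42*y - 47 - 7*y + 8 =35*y - 45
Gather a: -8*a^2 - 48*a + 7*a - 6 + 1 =-8*a^2 - 41*a - 5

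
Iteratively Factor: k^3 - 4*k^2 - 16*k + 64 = (k - 4)*(k^2 - 16) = (k - 4)^2*(k + 4)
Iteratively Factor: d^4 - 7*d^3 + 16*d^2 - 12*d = (d - 2)*(d^3 - 5*d^2 + 6*d) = d*(d - 2)*(d^2 - 5*d + 6) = d*(d - 3)*(d - 2)*(d - 2)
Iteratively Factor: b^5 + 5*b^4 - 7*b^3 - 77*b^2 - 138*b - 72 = (b + 3)*(b^4 + 2*b^3 - 13*b^2 - 38*b - 24) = (b + 2)*(b + 3)*(b^3 - 13*b - 12) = (b + 1)*(b + 2)*(b + 3)*(b^2 - b - 12) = (b - 4)*(b + 1)*(b + 2)*(b + 3)*(b + 3)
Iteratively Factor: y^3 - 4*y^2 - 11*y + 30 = (y - 5)*(y^2 + y - 6) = (y - 5)*(y - 2)*(y + 3)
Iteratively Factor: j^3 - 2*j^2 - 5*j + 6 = (j + 2)*(j^2 - 4*j + 3) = (j - 1)*(j + 2)*(j - 3)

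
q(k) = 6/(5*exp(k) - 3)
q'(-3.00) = -0.20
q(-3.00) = -2.18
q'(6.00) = 0.00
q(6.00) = 0.00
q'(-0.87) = -15.34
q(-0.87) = -6.63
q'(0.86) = -0.91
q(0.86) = 0.68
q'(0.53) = -1.69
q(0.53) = 1.09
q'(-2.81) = -0.25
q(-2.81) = -2.22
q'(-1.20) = -4.05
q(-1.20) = -4.02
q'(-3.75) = -0.08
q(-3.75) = -2.08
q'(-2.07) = -0.67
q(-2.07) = -2.53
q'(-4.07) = -0.06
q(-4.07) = -2.06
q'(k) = -30*exp(k)/(5*exp(k) - 3)^2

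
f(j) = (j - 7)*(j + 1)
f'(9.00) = 12.00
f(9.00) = 20.00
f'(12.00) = 18.00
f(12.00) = 65.00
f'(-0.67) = -7.34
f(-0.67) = -2.53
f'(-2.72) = -11.44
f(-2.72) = 16.72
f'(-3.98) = -13.96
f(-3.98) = 32.72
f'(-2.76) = -11.52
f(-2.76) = 17.18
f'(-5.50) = -17.00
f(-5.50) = 56.25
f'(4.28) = 2.56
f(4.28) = -14.36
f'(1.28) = -3.44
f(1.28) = -13.04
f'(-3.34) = -12.68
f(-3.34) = 24.20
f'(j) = 2*j - 6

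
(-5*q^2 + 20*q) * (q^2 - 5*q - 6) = -5*q^4 + 45*q^3 - 70*q^2 - 120*q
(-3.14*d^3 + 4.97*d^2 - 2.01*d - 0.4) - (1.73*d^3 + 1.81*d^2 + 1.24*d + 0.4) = -4.87*d^3 + 3.16*d^2 - 3.25*d - 0.8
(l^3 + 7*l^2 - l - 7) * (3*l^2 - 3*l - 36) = 3*l^5 + 18*l^4 - 60*l^3 - 270*l^2 + 57*l + 252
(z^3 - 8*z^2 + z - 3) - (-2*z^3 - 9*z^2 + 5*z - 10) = 3*z^3 + z^2 - 4*z + 7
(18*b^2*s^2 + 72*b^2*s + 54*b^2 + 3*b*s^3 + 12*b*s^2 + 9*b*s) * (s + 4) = 18*b^2*s^3 + 144*b^2*s^2 + 342*b^2*s + 216*b^2 + 3*b*s^4 + 24*b*s^3 + 57*b*s^2 + 36*b*s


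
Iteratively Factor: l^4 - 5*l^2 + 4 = (l - 1)*(l^3 + l^2 - 4*l - 4) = (l - 2)*(l - 1)*(l^2 + 3*l + 2) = (l - 2)*(l - 1)*(l + 1)*(l + 2)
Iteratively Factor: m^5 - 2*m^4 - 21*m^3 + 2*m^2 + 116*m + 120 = (m + 2)*(m^4 - 4*m^3 - 13*m^2 + 28*m + 60) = (m - 3)*(m + 2)*(m^3 - m^2 - 16*m - 20) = (m - 5)*(m - 3)*(m + 2)*(m^2 + 4*m + 4) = (m - 5)*(m - 3)*(m + 2)^2*(m + 2)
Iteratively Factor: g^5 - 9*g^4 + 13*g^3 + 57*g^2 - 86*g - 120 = (g - 3)*(g^4 - 6*g^3 - 5*g^2 + 42*g + 40) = (g - 4)*(g - 3)*(g^3 - 2*g^2 - 13*g - 10) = (g - 5)*(g - 4)*(g - 3)*(g^2 + 3*g + 2) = (g - 5)*(g - 4)*(g - 3)*(g + 1)*(g + 2)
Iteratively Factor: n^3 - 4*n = (n + 2)*(n^2 - 2*n) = (n - 2)*(n + 2)*(n)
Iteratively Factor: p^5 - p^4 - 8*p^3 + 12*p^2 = (p - 2)*(p^4 + p^3 - 6*p^2) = (p - 2)*(p + 3)*(p^3 - 2*p^2) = (p - 2)^2*(p + 3)*(p^2) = p*(p - 2)^2*(p + 3)*(p)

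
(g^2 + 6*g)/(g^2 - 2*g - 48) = g/(g - 8)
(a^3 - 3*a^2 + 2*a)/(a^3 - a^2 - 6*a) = (-a^2 + 3*a - 2)/(-a^2 + a + 6)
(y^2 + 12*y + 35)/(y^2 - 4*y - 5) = (y^2 + 12*y + 35)/(y^2 - 4*y - 5)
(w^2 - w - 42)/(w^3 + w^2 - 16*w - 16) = (w^2 - w - 42)/(w^3 + w^2 - 16*w - 16)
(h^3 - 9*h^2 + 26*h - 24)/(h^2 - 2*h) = h - 7 + 12/h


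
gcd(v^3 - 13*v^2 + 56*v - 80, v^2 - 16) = v - 4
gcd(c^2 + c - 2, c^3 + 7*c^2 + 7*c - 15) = c - 1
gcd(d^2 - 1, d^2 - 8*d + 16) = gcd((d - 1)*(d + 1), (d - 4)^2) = 1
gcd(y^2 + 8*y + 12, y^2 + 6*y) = y + 6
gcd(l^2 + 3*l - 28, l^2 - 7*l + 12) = l - 4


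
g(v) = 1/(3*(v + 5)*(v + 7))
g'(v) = -1/(3*(v + 5)*(v + 7)^2) - 1/(3*(v + 5)^2*(v + 7)) = 2*(-v - 6)/(3*(v^4 + 24*v^3 + 214*v^2 + 840*v + 1225))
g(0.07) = 0.01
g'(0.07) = -0.00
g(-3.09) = 0.04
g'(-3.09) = -0.03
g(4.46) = 0.00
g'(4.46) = -0.00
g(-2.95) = 0.04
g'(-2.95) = -0.03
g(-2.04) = 0.02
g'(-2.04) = -0.01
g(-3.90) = 0.10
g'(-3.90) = -0.12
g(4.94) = 0.00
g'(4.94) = -0.00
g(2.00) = 0.01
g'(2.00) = -0.00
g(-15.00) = 0.00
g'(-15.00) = 0.00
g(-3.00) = 0.04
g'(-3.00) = -0.03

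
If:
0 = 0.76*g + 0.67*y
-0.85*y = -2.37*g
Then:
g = 0.00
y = 0.00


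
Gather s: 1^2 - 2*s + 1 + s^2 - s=s^2 - 3*s + 2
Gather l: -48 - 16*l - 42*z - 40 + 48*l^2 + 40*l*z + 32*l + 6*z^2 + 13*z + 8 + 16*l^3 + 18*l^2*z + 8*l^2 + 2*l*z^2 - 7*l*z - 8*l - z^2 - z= 16*l^3 + l^2*(18*z + 56) + l*(2*z^2 + 33*z + 8) + 5*z^2 - 30*z - 80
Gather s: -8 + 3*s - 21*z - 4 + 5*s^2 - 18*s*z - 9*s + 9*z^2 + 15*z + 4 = 5*s^2 + s*(-18*z - 6) + 9*z^2 - 6*z - 8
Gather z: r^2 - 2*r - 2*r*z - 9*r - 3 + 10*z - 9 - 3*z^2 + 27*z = r^2 - 11*r - 3*z^2 + z*(37 - 2*r) - 12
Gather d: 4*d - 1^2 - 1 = 4*d - 2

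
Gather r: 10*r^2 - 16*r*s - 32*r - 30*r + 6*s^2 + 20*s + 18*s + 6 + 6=10*r^2 + r*(-16*s - 62) + 6*s^2 + 38*s + 12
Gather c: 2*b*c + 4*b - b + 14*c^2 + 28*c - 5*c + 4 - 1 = 3*b + 14*c^2 + c*(2*b + 23) + 3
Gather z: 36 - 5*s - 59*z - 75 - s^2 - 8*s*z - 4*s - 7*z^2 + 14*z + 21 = -s^2 - 9*s - 7*z^2 + z*(-8*s - 45) - 18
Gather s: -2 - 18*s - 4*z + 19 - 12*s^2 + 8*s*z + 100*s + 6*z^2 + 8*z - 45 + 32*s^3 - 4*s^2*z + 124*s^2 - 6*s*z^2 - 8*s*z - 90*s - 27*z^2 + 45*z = 32*s^3 + s^2*(112 - 4*z) + s*(-6*z^2 - 8) - 21*z^2 + 49*z - 28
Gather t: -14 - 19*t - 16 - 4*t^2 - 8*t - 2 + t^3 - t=t^3 - 4*t^2 - 28*t - 32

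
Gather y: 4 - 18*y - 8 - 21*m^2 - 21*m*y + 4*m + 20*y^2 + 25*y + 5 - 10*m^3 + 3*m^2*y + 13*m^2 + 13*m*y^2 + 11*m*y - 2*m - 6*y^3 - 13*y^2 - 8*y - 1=-10*m^3 - 8*m^2 + 2*m - 6*y^3 + y^2*(13*m + 7) + y*(3*m^2 - 10*m - 1)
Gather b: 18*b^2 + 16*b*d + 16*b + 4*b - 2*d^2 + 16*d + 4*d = 18*b^2 + b*(16*d + 20) - 2*d^2 + 20*d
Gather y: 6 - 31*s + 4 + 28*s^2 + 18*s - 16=28*s^2 - 13*s - 6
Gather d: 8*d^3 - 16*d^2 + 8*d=8*d^3 - 16*d^2 + 8*d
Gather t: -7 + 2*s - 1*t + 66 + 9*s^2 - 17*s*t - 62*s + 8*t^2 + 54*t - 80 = 9*s^2 - 60*s + 8*t^2 + t*(53 - 17*s) - 21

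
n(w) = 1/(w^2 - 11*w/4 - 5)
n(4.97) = 0.17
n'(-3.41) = 0.04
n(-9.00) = 0.01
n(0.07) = -0.19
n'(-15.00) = 0.00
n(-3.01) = 0.08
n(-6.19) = 0.02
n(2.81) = -0.21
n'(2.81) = -0.12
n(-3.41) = 0.06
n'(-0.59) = 0.43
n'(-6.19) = 0.01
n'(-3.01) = 0.06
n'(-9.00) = 0.00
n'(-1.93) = 0.41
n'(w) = (11/4 - 2*w)/(w^2 - 11*w/4 - 5)^2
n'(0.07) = 0.10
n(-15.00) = 0.00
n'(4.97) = -0.20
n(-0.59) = -0.33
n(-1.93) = 0.25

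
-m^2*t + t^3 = t*(-m + t)*(m + t)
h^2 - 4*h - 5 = (h - 5)*(h + 1)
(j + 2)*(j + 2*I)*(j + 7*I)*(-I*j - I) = -I*j^4 + 9*j^3 - 3*I*j^3 + 27*j^2 + 12*I*j^2 + 18*j + 42*I*j + 28*I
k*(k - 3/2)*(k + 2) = k^3 + k^2/2 - 3*k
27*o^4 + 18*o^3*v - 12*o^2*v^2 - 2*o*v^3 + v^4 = (-3*o + v)^2*(o + v)*(3*o + v)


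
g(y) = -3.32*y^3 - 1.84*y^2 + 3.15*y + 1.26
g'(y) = -9.96*y^2 - 3.68*y + 3.15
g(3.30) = -127.69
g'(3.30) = -117.46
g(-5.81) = 571.98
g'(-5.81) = -311.68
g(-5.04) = 363.68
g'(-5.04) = -231.30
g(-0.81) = -0.73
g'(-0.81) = -0.40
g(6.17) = -829.17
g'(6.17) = -398.72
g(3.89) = -209.76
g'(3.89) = -161.88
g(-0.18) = 0.65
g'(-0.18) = 3.49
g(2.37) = -45.81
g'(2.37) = -61.52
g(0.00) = 1.26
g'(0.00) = 3.15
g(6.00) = -763.20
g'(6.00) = -377.49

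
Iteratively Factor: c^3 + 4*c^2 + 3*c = (c)*(c^2 + 4*c + 3) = c*(c + 1)*(c + 3)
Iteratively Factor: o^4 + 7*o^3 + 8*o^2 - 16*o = (o - 1)*(o^3 + 8*o^2 + 16*o) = o*(o - 1)*(o^2 + 8*o + 16) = o*(o - 1)*(o + 4)*(o + 4)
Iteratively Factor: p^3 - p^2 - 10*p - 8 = (p + 1)*(p^2 - 2*p - 8) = (p - 4)*(p + 1)*(p + 2)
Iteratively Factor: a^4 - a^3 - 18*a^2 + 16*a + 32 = (a - 2)*(a^3 + a^2 - 16*a - 16) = (a - 4)*(a - 2)*(a^2 + 5*a + 4) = (a - 4)*(a - 2)*(a + 4)*(a + 1)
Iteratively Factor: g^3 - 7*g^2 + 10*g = (g - 5)*(g^2 - 2*g) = g*(g - 5)*(g - 2)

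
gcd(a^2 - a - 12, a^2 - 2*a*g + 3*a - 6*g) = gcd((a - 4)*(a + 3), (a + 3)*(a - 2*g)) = a + 3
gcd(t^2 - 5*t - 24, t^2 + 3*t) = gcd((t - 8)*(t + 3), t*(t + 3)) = t + 3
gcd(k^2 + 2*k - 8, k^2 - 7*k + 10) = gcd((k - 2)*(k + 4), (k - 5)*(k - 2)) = k - 2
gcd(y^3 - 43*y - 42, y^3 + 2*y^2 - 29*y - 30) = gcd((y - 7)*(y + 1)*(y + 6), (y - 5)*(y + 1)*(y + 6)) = y^2 + 7*y + 6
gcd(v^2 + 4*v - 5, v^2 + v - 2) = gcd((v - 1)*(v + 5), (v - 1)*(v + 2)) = v - 1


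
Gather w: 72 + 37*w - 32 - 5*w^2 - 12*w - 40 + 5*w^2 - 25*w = 0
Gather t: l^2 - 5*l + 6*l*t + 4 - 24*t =l^2 - 5*l + t*(6*l - 24) + 4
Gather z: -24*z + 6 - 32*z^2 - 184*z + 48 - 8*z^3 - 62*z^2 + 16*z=-8*z^3 - 94*z^2 - 192*z + 54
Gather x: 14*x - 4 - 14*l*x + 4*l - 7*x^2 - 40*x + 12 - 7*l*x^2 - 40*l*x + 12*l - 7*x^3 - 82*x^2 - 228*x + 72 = 16*l - 7*x^3 + x^2*(-7*l - 89) + x*(-54*l - 254) + 80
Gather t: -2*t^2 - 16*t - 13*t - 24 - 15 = -2*t^2 - 29*t - 39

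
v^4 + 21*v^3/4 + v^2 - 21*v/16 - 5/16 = (v - 1/2)*(v + 1/4)*(v + 1/2)*(v + 5)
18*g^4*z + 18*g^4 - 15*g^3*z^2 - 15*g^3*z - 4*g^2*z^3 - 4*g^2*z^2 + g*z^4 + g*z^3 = (-6*g + z)*(-g + z)*(3*g + z)*(g*z + g)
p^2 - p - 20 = (p - 5)*(p + 4)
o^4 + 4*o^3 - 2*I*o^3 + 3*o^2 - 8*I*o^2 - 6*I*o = o*(o + 1)*(o + 3)*(o - 2*I)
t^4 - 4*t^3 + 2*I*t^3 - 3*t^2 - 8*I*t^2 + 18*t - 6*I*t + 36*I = (t - 3)^2*(t + 2)*(t + 2*I)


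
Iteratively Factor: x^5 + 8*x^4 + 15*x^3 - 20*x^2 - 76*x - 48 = (x + 1)*(x^4 + 7*x^3 + 8*x^2 - 28*x - 48) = (x + 1)*(x + 2)*(x^3 + 5*x^2 - 2*x - 24) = (x + 1)*(x + 2)*(x + 3)*(x^2 + 2*x - 8) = (x - 2)*(x + 1)*(x + 2)*(x + 3)*(x + 4)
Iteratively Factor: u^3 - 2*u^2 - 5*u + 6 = (u - 3)*(u^2 + u - 2) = (u - 3)*(u + 2)*(u - 1)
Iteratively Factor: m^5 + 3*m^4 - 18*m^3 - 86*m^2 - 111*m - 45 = (m - 5)*(m^4 + 8*m^3 + 22*m^2 + 24*m + 9) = (m - 5)*(m + 3)*(m^3 + 5*m^2 + 7*m + 3) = (m - 5)*(m + 1)*(m + 3)*(m^2 + 4*m + 3) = (m - 5)*(m + 1)*(m + 3)^2*(m + 1)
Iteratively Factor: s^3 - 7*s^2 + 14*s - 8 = (s - 4)*(s^2 - 3*s + 2) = (s - 4)*(s - 1)*(s - 2)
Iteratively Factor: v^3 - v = (v)*(v^2 - 1) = v*(v + 1)*(v - 1)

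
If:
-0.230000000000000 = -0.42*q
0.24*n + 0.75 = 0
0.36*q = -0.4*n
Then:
No Solution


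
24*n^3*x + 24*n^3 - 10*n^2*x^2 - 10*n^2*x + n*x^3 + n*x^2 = (-6*n + x)*(-4*n + x)*(n*x + n)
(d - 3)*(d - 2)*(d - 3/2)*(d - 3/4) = d^4 - 29*d^3/4 + 147*d^2/8 - 153*d/8 + 27/4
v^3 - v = v*(v - 1)*(v + 1)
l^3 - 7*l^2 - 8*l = l*(l - 8)*(l + 1)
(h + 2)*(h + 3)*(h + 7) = h^3 + 12*h^2 + 41*h + 42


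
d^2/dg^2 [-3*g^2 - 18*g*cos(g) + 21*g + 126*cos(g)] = 18*g*cos(g) + 36*sin(g) - 126*cos(g) - 6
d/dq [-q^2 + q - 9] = 1 - 2*q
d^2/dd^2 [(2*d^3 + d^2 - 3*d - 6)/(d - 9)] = 4*(d^3 - 27*d^2 + 243*d + 24)/(d^3 - 27*d^2 + 243*d - 729)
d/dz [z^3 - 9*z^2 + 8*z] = 3*z^2 - 18*z + 8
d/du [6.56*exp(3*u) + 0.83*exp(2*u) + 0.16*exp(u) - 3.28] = (19.68*exp(2*u) + 1.66*exp(u) + 0.16)*exp(u)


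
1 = 1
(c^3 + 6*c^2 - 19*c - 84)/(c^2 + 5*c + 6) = (c^2 + 3*c - 28)/(c + 2)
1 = 1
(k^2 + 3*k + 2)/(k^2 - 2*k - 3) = (k + 2)/(k - 3)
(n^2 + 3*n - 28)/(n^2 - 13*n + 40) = (n^2 + 3*n - 28)/(n^2 - 13*n + 40)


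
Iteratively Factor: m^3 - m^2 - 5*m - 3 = (m + 1)*(m^2 - 2*m - 3) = (m + 1)^2*(m - 3)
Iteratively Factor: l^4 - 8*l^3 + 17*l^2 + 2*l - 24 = (l - 4)*(l^3 - 4*l^2 + l + 6) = (l - 4)*(l - 3)*(l^2 - l - 2) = (l - 4)*(l - 3)*(l - 2)*(l + 1)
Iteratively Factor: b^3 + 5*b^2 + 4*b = (b + 1)*(b^2 + 4*b) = b*(b + 1)*(b + 4)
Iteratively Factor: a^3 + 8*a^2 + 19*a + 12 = (a + 3)*(a^2 + 5*a + 4) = (a + 1)*(a + 3)*(a + 4)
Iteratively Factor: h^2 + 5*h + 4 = (h + 4)*(h + 1)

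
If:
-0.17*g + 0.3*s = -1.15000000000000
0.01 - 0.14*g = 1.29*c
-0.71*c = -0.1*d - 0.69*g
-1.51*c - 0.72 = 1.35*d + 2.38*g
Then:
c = -0.00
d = -0.70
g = 0.10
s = -3.78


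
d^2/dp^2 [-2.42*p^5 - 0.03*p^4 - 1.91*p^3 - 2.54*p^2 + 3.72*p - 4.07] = -48.4*p^3 - 0.36*p^2 - 11.46*p - 5.08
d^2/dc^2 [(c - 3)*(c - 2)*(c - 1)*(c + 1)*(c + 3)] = 20*c^3 - 24*c^2 - 60*c + 40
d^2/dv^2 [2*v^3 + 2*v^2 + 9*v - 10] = 12*v + 4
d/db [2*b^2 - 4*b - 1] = 4*b - 4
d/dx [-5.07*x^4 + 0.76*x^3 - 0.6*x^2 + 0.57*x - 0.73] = -20.28*x^3 + 2.28*x^2 - 1.2*x + 0.57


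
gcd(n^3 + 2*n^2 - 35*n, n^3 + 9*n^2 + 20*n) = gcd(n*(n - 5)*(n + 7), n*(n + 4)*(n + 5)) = n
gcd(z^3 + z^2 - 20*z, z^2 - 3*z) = z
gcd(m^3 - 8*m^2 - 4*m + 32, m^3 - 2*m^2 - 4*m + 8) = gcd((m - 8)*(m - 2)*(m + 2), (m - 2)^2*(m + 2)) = m^2 - 4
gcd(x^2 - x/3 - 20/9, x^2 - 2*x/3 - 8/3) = x + 4/3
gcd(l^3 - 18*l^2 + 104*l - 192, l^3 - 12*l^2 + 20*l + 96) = l^2 - 14*l + 48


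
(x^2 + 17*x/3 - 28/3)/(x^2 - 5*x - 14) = (-3*x^2 - 17*x + 28)/(3*(-x^2 + 5*x + 14))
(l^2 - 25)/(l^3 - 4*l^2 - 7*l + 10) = (l + 5)/(l^2 + l - 2)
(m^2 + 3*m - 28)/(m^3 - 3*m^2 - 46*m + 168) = 1/(m - 6)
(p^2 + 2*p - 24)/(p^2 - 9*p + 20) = (p + 6)/(p - 5)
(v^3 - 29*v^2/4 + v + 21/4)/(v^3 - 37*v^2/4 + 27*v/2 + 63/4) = (v - 1)/(v - 3)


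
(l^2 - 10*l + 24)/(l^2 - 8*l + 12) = (l - 4)/(l - 2)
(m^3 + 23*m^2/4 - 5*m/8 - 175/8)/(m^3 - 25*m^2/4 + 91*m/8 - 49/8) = (2*m^2 + 15*m + 25)/(2*m^2 - 9*m + 7)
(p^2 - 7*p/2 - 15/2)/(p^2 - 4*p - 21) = (-2*p^2 + 7*p + 15)/(2*(-p^2 + 4*p + 21))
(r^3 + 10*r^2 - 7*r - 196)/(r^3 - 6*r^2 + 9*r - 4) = (r^2 + 14*r + 49)/(r^2 - 2*r + 1)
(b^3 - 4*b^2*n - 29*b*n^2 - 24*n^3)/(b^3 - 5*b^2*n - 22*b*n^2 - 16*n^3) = (b + 3*n)/(b + 2*n)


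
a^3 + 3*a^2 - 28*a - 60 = (a - 5)*(a + 2)*(a + 6)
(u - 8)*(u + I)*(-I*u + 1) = -I*u^3 + 2*u^2 + 8*I*u^2 - 16*u + I*u - 8*I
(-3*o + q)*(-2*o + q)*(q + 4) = 6*o^2*q + 24*o^2 - 5*o*q^2 - 20*o*q + q^3 + 4*q^2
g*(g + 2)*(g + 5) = g^3 + 7*g^2 + 10*g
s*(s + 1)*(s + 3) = s^3 + 4*s^2 + 3*s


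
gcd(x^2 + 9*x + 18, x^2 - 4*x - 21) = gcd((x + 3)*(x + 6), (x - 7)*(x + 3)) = x + 3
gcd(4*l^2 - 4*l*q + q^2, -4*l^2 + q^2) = -2*l + q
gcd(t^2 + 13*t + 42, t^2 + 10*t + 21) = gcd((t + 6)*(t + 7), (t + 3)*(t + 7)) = t + 7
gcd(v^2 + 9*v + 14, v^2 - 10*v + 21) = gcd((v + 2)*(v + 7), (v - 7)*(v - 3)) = 1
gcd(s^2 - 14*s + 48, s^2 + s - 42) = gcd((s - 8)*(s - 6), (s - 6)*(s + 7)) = s - 6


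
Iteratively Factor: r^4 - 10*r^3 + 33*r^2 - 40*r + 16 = (r - 4)*(r^3 - 6*r^2 + 9*r - 4) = (r - 4)*(r - 1)*(r^2 - 5*r + 4) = (r - 4)^2*(r - 1)*(r - 1)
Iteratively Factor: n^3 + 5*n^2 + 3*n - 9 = (n - 1)*(n^2 + 6*n + 9) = (n - 1)*(n + 3)*(n + 3)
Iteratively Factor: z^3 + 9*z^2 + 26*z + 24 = (z + 4)*(z^2 + 5*z + 6) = (z + 3)*(z + 4)*(z + 2)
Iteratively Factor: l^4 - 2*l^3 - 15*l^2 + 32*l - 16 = (l + 4)*(l^3 - 6*l^2 + 9*l - 4) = (l - 1)*(l + 4)*(l^2 - 5*l + 4) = (l - 1)^2*(l + 4)*(l - 4)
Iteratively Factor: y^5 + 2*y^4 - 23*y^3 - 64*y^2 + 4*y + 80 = (y + 2)*(y^4 - 23*y^2 - 18*y + 40) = (y + 2)*(y + 4)*(y^3 - 4*y^2 - 7*y + 10) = (y + 2)^2*(y + 4)*(y^2 - 6*y + 5) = (y - 1)*(y + 2)^2*(y + 4)*(y - 5)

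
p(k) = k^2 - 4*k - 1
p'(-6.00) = -16.00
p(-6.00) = 59.00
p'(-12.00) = -28.00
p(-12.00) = 191.00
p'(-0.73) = -5.46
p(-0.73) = 2.45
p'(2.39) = 0.78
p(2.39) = -4.85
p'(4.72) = 5.44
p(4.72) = 2.40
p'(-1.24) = -6.48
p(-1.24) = 5.50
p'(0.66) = -2.68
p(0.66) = -3.20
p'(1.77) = -0.46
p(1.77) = -4.95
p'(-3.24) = -10.48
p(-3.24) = 22.46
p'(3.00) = 2.00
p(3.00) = -4.00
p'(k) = 2*k - 4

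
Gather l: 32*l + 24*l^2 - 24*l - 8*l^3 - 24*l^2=-8*l^3 + 8*l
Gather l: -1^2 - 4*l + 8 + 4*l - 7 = 0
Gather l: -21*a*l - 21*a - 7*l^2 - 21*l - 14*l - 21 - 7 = -21*a - 7*l^2 + l*(-21*a - 35) - 28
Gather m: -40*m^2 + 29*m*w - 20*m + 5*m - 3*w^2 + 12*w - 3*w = -40*m^2 + m*(29*w - 15) - 3*w^2 + 9*w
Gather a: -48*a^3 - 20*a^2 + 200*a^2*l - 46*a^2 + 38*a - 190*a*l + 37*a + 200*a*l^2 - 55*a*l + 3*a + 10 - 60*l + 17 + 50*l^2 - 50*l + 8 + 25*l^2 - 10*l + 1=-48*a^3 + a^2*(200*l - 66) + a*(200*l^2 - 245*l + 78) + 75*l^2 - 120*l + 36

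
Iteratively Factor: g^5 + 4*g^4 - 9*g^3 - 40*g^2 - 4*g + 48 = (g + 2)*(g^4 + 2*g^3 - 13*g^2 - 14*g + 24) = (g + 2)^2*(g^3 - 13*g + 12) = (g - 3)*(g + 2)^2*(g^2 + 3*g - 4) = (g - 3)*(g - 1)*(g + 2)^2*(g + 4)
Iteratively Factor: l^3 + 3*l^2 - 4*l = (l + 4)*(l^2 - l) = (l - 1)*(l + 4)*(l)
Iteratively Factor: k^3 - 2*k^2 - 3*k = (k - 3)*(k^2 + k) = k*(k - 3)*(k + 1)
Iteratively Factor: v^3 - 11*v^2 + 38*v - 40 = (v - 4)*(v^2 - 7*v + 10) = (v - 5)*(v - 4)*(v - 2)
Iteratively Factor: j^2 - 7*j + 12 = (j - 3)*(j - 4)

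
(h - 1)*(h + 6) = h^2 + 5*h - 6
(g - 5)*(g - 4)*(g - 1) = g^3 - 10*g^2 + 29*g - 20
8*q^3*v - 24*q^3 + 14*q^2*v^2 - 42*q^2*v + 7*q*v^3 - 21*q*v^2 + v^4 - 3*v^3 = (q + v)*(2*q + v)*(4*q + v)*(v - 3)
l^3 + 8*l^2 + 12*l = l*(l + 2)*(l + 6)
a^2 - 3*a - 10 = (a - 5)*(a + 2)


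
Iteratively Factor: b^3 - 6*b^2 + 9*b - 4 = (b - 4)*(b^2 - 2*b + 1) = (b - 4)*(b - 1)*(b - 1)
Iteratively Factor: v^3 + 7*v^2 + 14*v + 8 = (v + 1)*(v^2 + 6*v + 8) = (v + 1)*(v + 4)*(v + 2)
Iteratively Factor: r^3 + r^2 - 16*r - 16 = (r - 4)*(r^2 + 5*r + 4) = (r - 4)*(r + 1)*(r + 4)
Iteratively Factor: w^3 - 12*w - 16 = (w + 2)*(w^2 - 2*w - 8) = (w - 4)*(w + 2)*(w + 2)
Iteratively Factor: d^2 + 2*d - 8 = (d + 4)*(d - 2)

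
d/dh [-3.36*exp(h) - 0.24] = -3.36*exp(h)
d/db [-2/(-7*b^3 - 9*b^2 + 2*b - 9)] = 2*(-21*b^2 - 18*b + 2)/(7*b^3 + 9*b^2 - 2*b + 9)^2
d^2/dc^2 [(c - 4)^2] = 2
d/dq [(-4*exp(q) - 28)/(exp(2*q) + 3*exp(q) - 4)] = 4*(exp(2*q) + 14*exp(q) + 25)*exp(q)/(exp(4*q) + 6*exp(3*q) + exp(2*q) - 24*exp(q) + 16)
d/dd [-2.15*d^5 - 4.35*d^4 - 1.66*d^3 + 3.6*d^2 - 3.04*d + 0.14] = -10.75*d^4 - 17.4*d^3 - 4.98*d^2 + 7.2*d - 3.04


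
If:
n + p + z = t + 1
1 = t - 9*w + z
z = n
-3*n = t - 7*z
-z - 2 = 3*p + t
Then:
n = -5/11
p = 1/11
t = -20/11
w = -4/11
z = -5/11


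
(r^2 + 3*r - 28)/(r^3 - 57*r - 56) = (r - 4)/(r^2 - 7*r - 8)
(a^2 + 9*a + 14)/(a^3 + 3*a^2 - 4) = (a + 7)/(a^2 + a - 2)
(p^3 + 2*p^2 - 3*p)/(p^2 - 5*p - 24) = p*(p - 1)/(p - 8)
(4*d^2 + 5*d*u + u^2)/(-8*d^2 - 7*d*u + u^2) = (4*d + u)/(-8*d + u)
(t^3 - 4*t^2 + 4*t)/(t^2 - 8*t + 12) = t*(t - 2)/(t - 6)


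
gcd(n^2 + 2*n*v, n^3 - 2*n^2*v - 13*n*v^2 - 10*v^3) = n + 2*v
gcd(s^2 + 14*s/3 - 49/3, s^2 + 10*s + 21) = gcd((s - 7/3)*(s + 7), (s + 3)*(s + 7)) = s + 7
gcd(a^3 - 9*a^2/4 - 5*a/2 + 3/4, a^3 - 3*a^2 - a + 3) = a^2 - 2*a - 3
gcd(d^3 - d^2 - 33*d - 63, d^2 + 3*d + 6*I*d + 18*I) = d + 3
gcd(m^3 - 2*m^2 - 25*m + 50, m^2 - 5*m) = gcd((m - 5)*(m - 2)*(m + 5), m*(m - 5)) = m - 5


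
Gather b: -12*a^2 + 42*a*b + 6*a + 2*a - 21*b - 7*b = -12*a^2 + 8*a + b*(42*a - 28)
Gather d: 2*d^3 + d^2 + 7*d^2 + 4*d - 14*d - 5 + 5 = 2*d^3 + 8*d^2 - 10*d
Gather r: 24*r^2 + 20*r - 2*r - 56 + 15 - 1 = 24*r^2 + 18*r - 42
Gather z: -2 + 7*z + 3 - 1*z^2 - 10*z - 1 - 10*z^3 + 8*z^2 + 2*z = -10*z^3 + 7*z^2 - z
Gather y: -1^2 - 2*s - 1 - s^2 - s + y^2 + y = -s^2 - 3*s + y^2 + y - 2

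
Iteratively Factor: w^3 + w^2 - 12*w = (w - 3)*(w^2 + 4*w) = (w - 3)*(w + 4)*(w)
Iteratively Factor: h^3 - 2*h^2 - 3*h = (h)*(h^2 - 2*h - 3) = h*(h + 1)*(h - 3)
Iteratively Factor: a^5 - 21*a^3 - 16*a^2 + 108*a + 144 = (a + 2)*(a^4 - 2*a^3 - 17*a^2 + 18*a + 72) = (a - 4)*(a + 2)*(a^3 + 2*a^2 - 9*a - 18) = (a - 4)*(a - 3)*(a + 2)*(a^2 + 5*a + 6) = (a - 4)*(a - 3)*(a + 2)^2*(a + 3)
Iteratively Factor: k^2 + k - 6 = (k - 2)*(k + 3)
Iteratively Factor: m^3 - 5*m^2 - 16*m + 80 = (m - 5)*(m^2 - 16) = (m - 5)*(m - 4)*(m + 4)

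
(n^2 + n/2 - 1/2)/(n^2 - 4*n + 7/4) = 2*(n + 1)/(2*n - 7)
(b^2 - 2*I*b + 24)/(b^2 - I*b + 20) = (b - 6*I)/(b - 5*I)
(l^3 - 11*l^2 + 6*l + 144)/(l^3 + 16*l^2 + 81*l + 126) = (l^2 - 14*l + 48)/(l^2 + 13*l + 42)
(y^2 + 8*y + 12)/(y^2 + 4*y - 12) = (y + 2)/(y - 2)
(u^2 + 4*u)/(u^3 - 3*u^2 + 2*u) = (u + 4)/(u^2 - 3*u + 2)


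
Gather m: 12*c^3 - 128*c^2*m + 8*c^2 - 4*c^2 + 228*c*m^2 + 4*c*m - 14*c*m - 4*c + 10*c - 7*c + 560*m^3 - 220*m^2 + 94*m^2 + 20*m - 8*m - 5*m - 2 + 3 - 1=12*c^3 + 4*c^2 - c + 560*m^3 + m^2*(228*c - 126) + m*(-128*c^2 - 10*c + 7)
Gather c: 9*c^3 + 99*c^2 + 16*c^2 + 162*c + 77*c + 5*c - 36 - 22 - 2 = 9*c^3 + 115*c^2 + 244*c - 60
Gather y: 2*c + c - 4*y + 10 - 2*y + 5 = 3*c - 6*y + 15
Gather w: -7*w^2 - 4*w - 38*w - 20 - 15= -7*w^2 - 42*w - 35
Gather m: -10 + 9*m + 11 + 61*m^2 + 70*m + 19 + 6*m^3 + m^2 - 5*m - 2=6*m^3 + 62*m^2 + 74*m + 18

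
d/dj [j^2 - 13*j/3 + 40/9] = 2*j - 13/3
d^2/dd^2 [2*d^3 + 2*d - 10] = 12*d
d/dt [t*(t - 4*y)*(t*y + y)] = y*(3*t^2 - 8*t*y + 2*t - 4*y)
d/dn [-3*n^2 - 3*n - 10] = -6*n - 3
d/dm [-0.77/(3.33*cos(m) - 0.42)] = -2.5641*sin(m)/(3.33*cos(m) - 0.42)^2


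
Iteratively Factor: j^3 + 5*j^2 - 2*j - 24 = (j + 3)*(j^2 + 2*j - 8) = (j - 2)*(j + 3)*(j + 4)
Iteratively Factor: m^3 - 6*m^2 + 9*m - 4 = (m - 4)*(m^2 - 2*m + 1) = (m - 4)*(m - 1)*(m - 1)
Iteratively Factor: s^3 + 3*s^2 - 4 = (s - 1)*(s^2 + 4*s + 4) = (s - 1)*(s + 2)*(s + 2)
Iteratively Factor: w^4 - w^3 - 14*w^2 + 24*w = (w + 4)*(w^3 - 5*w^2 + 6*w) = (w - 3)*(w + 4)*(w^2 - 2*w) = (w - 3)*(w - 2)*(w + 4)*(w)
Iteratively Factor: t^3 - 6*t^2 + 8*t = (t - 4)*(t^2 - 2*t) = (t - 4)*(t - 2)*(t)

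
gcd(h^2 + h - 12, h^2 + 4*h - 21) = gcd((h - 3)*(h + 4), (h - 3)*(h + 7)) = h - 3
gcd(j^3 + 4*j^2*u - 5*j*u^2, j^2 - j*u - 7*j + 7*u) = -j + u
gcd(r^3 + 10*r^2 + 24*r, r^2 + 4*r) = r^2 + 4*r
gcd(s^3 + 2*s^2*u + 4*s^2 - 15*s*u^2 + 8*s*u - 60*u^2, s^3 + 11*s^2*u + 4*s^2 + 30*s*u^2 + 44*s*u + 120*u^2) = s^2 + 5*s*u + 4*s + 20*u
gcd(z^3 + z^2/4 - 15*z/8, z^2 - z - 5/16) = z - 5/4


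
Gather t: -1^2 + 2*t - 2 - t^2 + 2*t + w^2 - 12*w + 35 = -t^2 + 4*t + w^2 - 12*w + 32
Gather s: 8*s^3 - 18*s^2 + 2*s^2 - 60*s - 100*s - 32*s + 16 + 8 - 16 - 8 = 8*s^3 - 16*s^2 - 192*s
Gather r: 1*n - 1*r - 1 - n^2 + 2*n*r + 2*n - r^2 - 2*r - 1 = -n^2 + 3*n - r^2 + r*(2*n - 3) - 2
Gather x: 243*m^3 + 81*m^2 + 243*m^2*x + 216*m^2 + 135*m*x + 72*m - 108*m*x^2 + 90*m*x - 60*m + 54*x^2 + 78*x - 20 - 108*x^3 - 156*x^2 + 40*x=243*m^3 + 297*m^2 + 12*m - 108*x^3 + x^2*(-108*m - 102) + x*(243*m^2 + 225*m + 118) - 20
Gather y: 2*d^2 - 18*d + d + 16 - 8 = 2*d^2 - 17*d + 8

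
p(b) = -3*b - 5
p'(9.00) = -3.00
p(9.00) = -32.00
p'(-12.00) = -3.00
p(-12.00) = 31.00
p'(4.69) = -3.00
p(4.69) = -19.07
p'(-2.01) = -3.00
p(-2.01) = 1.03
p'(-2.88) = -3.00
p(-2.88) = 3.64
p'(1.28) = -3.00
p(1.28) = -8.84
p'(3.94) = -3.00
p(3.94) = -16.82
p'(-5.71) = -3.00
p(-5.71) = 12.13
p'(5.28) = -3.00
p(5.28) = -20.84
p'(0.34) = -3.00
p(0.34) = -6.02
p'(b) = -3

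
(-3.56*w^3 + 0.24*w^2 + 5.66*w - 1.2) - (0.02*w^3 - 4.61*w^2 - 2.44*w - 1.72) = -3.58*w^3 + 4.85*w^2 + 8.1*w + 0.52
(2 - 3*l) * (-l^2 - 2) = 3*l^3 - 2*l^2 + 6*l - 4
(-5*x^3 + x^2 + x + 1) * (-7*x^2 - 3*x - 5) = 35*x^5 + 8*x^4 + 15*x^3 - 15*x^2 - 8*x - 5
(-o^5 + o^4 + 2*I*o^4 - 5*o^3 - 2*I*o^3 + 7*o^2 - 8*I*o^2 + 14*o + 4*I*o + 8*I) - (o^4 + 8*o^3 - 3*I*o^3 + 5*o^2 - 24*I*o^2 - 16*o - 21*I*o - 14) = -o^5 + 2*I*o^4 - 13*o^3 + I*o^3 + 2*o^2 + 16*I*o^2 + 30*o + 25*I*o + 14 + 8*I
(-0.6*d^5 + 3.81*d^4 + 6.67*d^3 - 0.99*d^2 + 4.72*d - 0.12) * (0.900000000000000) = -0.54*d^5 + 3.429*d^4 + 6.003*d^3 - 0.891*d^2 + 4.248*d - 0.108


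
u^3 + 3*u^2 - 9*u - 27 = (u - 3)*(u + 3)^2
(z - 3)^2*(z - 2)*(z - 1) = z^4 - 9*z^3 + 29*z^2 - 39*z + 18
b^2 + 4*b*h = b*(b + 4*h)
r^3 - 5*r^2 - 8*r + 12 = (r - 6)*(r - 1)*(r + 2)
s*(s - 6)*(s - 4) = s^3 - 10*s^2 + 24*s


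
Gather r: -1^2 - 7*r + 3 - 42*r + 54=56 - 49*r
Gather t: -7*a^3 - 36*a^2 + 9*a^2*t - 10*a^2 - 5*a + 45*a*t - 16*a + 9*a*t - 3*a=-7*a^3 - 46*a^2 - 24*a + t*(9*a^2 + 54*a)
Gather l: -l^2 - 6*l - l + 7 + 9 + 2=-l^2 - 7*l + 18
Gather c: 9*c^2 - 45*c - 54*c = 9*c^2 - 99*c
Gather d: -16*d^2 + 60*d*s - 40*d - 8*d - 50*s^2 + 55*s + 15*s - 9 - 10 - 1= -16*d^2 + d*(60*s - 48) - 50*s^2 + 70*s - 20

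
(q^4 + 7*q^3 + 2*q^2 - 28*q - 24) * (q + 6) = q^5 + 13*q^4 + 44*q^3 - 16*q^2 - 192*q - 144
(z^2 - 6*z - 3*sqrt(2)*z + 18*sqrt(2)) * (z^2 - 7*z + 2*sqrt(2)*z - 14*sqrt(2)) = z^4 - 13*z^3 - sqrt(2)*z^3 + 13*sqrt(2)*z^2 + 30*z^2 - 42*sqrt(2)*z + 156*z - 504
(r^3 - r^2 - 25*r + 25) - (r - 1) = r^3 - r^2 - 26*r + 26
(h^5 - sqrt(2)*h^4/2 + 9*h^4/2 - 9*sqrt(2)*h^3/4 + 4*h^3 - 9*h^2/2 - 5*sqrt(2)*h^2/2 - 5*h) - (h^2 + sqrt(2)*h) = h^5 - sqrt(2)*h^4/2 + 9*h^4/2 - 9*sqrt(2)*h^3/4 + 4*h^3 - 11*h^2/2 - 5*sqrt(2)*h^2/2 - 5*h - sqrt(2)*h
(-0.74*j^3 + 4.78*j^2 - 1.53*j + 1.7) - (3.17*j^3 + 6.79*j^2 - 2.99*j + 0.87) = -3.91*j^3 - 2.01*j^2 + 1.46*j + 0.83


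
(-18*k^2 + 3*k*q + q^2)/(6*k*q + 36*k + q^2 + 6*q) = (-3*k + q)/(q + 6)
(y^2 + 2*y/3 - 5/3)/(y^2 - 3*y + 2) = (y + 5/3)/(y - 2)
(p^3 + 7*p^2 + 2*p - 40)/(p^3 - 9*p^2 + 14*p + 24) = (p^3 + 7*p^2 + 2*p - 40)/(p^3 - 9*p^2 + 14*p + 24)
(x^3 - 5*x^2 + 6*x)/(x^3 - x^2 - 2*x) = (x - 3)/(x + 1)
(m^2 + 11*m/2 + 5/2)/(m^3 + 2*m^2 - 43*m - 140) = (m + 1/2)/(m^2 - 3*m - 28)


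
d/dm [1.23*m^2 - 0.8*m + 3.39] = 2.46*m - 0.8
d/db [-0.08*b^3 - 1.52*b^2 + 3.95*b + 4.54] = -0.24*b^2 - 3.04*b + 3.95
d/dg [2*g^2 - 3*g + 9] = 4*g - 3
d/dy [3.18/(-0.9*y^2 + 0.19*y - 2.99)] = (5.724*y - 0.6042)/(0.9*y^2 - 0.19*y + 2.99)^2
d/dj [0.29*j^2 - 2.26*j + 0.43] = 0.58*j - 2.26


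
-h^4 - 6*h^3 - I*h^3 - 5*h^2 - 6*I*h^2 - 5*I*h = h*(h + 5)*(-I*h + 1)*(-I*h - I)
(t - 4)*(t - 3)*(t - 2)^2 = t^4 - 11*t^3 + 44*t^2 - 76*t + 48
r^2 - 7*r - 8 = (r - 8)*(r + 1)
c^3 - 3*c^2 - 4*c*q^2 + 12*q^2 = (c - 3)*(c - 2*q)*(c + 2*q)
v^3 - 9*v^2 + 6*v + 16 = (v - 8)*(v - 2)*(v + 1)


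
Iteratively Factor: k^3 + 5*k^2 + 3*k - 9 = (k + 3)*(k^2 + 2*k - 3) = (k + 3)^2*(k - 1)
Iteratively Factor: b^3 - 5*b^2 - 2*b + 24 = (b + 2)*(b^2 - 7*b + 12) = (b - 3)*(b + 2)*(b - 4)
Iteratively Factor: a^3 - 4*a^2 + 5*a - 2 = (a - 1)*(a^2 - 3*a + 2) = (a - 2)*(a - 1)*(a - 1)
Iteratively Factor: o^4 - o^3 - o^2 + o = (o + 1)*(o^3 - 2*o^2 + o) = (o - 1)*(o + 1)*(o^2 - o) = (o - 1)^2*(o + 1)*(o)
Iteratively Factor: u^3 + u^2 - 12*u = (u + 4)*(u^2 - 3*u) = (u - 3)*(u + 4)*(u)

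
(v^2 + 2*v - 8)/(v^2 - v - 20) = (v - 2)/(v - 5)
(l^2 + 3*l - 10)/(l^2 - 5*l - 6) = (-l^2 - 3*l + 10)/(-l^2 + 5*l + 6)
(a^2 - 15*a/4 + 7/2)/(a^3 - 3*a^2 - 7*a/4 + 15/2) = (4*a - 7)/(4*a^2 - 4*a - 15)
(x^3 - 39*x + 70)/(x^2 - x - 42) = (-x^3 + 39*x - 70)/(-x^2 + x + 42)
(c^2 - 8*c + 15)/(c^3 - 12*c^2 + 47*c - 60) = 1/(c - 4)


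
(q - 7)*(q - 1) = q^2 - 8*q + 7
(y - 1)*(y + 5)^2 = y^3 + 9*y^2 + 15*y - 25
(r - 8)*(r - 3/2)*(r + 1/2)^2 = r^4 - 17*r^3/2 + 11*r^2/4 + 77*r/8 + 3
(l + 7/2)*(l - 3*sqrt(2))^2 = l^3 - 6*sqrt(2)*l^2 + 7*l^2/2 - 21*sqrt(2)*l + 18*l + 63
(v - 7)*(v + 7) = v^2 - 49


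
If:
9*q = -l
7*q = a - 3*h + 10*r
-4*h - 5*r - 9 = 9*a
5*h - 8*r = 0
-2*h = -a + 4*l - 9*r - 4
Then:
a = -577/520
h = 9/65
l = 441/520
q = -49/520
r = 9/104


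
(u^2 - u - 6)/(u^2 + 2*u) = (u - 3)/u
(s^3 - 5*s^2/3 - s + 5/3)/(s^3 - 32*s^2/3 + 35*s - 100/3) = (s^2 - 1)/(s^2 - 9*s + 20)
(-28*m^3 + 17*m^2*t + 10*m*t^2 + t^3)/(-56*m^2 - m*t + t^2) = (-4*m^2 + 3*m*t + t^2)/(-8*m + t)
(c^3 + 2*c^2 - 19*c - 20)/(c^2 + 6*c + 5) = c - 4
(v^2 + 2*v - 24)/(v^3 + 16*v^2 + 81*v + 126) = (v - 4)/(v^2 + 10*v + 21)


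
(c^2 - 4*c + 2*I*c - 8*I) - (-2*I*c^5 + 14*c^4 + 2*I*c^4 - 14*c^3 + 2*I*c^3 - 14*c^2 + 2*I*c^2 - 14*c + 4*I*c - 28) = 2*I*c^5 - 14*c^4 - 2*I*c^4 + 14*c^3 - 2*I*c^3 + 15*c^2 - 2*I*c^2 + 10*c - 2*I*c + 28 - 8*I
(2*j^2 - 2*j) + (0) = 2*j^2 - 2*j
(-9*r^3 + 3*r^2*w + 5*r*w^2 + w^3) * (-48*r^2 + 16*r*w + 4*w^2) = 432*r^5 - 288*r^4*w - 228*r^3*w^2 + 44*r^2*w^3 + 36*r*w^4 + 4*w^5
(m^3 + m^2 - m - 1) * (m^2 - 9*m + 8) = m^5 - 8*m^4 - 2*m^3 + 16*m^2 + m - 8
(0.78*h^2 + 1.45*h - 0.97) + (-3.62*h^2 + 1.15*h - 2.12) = -2.84*h^2 + 2.6*h - 3.09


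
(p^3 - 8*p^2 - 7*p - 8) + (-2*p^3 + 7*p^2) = -p^3 - p^2 - 7*p - 8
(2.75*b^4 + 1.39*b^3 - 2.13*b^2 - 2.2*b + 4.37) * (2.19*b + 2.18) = 6.0225*b^5 + 9.0391*b^4 - 1.6345*b^3 - 9.4614*b^2 + 4.7743*b + 9.5266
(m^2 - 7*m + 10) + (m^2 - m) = 2*m^2 - 8*m + 10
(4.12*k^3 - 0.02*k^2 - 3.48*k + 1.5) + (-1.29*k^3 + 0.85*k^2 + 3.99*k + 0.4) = 2.83*k^3 + 0.83*k^2 + 0.51*k + 1.9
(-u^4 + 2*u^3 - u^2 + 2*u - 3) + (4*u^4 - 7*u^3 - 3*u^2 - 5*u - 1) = 3*u^4 - 5*u^3 - 4*u^2 - 3*u - 4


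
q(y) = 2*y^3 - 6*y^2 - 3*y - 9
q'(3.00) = 15.00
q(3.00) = -18.00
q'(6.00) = 141.00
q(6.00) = 189.00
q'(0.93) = -8.97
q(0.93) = -15.37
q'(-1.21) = 20.30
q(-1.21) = -17.70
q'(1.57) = -7.05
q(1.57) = -20.76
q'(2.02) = -2.76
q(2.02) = -23.06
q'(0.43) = -7.05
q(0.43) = -11.24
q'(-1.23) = 20.84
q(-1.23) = -18.11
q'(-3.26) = 99.89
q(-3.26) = -132.28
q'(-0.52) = 4.86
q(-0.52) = -9.34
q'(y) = 6*y^2 - 12*y - 3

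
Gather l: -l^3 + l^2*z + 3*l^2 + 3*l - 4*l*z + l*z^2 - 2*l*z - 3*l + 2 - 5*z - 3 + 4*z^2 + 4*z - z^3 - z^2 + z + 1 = -l^3 + l^2*(z + 3) + l*(z^2 - 6*z) - z^3 + 3*z^2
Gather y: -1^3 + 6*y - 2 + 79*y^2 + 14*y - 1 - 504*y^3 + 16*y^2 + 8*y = -504*y^3 + 95*y^2 + 28*y - 4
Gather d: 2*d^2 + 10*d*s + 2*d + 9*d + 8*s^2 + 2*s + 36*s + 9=2*d^2 + d*(10*s + 11) + 8*s^2 + 38*s + 9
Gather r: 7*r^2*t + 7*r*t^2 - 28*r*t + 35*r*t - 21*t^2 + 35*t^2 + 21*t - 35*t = 7*r^2*t + r*(7*t^2 + 7*t) + 14*t^2 - 14*t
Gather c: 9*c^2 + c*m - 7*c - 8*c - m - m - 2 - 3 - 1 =9*c^2 + c*(m - 15) - 2*m - 6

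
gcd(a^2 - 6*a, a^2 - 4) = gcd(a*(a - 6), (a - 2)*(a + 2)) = 1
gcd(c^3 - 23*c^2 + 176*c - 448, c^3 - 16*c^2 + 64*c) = c^2 - 16*c + 64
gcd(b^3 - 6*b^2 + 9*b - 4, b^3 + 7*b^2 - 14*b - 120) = b - 4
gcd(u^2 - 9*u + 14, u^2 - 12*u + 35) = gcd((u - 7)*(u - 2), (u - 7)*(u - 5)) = u - 7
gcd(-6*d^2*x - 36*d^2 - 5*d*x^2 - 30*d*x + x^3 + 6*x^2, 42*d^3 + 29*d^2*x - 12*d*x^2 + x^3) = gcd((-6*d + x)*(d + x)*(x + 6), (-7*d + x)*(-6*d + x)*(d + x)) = -6*d^2 - 5*d*x + x^2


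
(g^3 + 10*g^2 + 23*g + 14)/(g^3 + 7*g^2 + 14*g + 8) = (g + 7)/(g + 4)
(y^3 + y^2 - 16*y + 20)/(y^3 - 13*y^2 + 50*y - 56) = (y^2 + 3*y - 10)/(y^2 - 11*y + 28)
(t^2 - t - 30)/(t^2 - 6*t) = (t + 5)/t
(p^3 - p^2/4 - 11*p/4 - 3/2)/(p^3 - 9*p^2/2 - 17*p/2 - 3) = (4*p^2 - 5*p - 6)/(2*(2*p^2 - 11*p - 6))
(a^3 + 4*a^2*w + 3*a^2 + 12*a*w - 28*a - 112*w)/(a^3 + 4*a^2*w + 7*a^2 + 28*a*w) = (a - 4)/a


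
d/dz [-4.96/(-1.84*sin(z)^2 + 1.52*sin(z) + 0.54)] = (7.5392 - 18.2528*sin(z))*cos(z)/(-1.84*sin(z)^2 + 1.52*sin(z) + 0.54)^2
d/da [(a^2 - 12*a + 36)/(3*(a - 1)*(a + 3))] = 2*(7*a^2 - 39*a - 18)/(3*(a^4 + 4*a^3 - 2*a^2 - 12*a + 9))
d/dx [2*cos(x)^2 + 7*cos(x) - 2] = -(4*cos(x) + 7)*sin(x)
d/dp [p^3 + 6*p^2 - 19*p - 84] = 3*p^2 + 12*p - 19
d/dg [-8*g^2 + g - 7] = 1 - 16*g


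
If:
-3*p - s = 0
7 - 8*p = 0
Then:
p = 7/8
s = -21/8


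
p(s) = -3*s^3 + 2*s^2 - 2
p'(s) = -9*s^2 + 4*s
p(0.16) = -1.96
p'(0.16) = 0.41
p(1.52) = -7.91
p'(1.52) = -14.71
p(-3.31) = 128.71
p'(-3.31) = -111.84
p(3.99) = -160.72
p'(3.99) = -127.32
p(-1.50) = 12.62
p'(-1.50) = -26.25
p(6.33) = -682.77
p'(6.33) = -335.30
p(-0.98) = 2.74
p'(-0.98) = -12.56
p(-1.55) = 13.98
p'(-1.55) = -27.82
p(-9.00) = 2347.00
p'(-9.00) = -765.00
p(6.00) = -578.00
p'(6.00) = -300.00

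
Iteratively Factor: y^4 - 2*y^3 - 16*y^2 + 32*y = (y)*(y^3 - 2*y^2 - 16*y + 32) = y*(y - 4)*(y^2 + 2*y - 8) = y*(y - 4)*(y - 2)*(y + 4)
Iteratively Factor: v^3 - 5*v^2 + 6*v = (v - 3)*(v^2 - 2*v) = (v - 3)*(v - 2)*(v)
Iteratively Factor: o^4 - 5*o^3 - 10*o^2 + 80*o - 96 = (o - 4)*(o^3 - o^2 - 14*o + 24) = (o - 4)*(o - 3)*(o^2 + 2*o - 8) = (o - 4)*(o - 3)*(o + 4)*(o - 2)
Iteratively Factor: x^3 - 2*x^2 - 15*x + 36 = (x - 3)*(x^2 + x - 12) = (x - 3)*(x + 4)*(x - 3)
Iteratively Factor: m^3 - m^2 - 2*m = (m)*(m^2 - m - 2) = m*(m + 1)*(m - 2)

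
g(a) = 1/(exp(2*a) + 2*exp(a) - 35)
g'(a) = (-2*exp(2*a) - 2*exp(a))/(exp(2*a) + 2*exp(a) - 35)^2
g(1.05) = -0.05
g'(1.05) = -0.05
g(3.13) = 0.00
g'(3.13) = -0.00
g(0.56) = -0.04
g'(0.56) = -0.01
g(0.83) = -0.04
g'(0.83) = -0.02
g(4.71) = 0.00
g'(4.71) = -0.00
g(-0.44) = -0.03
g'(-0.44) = -0.00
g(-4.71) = -0.03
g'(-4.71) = -0.00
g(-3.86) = -0.03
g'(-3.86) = -0.00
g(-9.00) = -0.03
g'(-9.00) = 0.00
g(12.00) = 0.00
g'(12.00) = 0.00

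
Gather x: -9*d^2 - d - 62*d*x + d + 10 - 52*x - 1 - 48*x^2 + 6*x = -9*d^2 - 48*x^2 + x*(-62*d - 46) + 9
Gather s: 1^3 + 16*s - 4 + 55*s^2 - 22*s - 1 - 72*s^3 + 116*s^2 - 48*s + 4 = -72*s^3 + 171*s^2 - 54*s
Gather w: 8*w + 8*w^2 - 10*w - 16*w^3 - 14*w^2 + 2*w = -16*w^3 - 6*w^2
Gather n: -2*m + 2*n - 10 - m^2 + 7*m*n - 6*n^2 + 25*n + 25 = -m^2 - 2*m - 6*n^2 + n*(7*m + 27) + 15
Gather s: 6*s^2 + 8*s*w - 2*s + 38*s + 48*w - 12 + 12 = 6*s^2 + s*(8*w + 36) + 48*w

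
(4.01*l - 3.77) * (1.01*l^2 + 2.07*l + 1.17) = 4.0501*l^3 + 4.493*l^2 - 3.1122*l - 4.4109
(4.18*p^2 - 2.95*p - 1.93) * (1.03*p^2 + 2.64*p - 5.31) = 4.3054*p^4 + 7.9967*p^3 - 31.9717*p^2 + 10.5693*p + 10.2483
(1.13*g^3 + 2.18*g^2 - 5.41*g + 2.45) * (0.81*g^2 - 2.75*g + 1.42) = 0.9153*g^5 - 1.3417*g^4 - 8.7725*g^3 + 19.9576*g^2 - 14.4197*g + 3.479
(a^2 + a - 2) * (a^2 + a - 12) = a^4 + 2*a^3 - 13*a^2 - 14*a + 24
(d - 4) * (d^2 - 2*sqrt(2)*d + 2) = d^3 - 4*d^2 - 2*sqrt(2)*d^2 + 2*d + 8*sqrt(2)*d - 8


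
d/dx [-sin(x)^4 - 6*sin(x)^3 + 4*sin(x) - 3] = 2*(-2*sin(x)^3 - 9*sin(x)^2 + 2)*cos(x)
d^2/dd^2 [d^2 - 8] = 2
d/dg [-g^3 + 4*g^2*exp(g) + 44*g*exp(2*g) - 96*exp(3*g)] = 4*g^2*exp(g) - 3*g^2 + 88*g*exp(2*g) + 8*g*exp(g) - 288*exp(3*g) + 44*exp(2*g)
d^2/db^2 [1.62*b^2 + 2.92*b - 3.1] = 3.24000000000000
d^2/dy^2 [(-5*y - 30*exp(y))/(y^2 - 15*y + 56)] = 10*(-(y + 6*exp(y))*(2*y - 15)^2 + (y + (2*y - 15)*(6*exp(y) + 1) + 6*exp(y))*(y^2 - 15*y + 56) - 3*(y^2 - 15*y + 56)^2*exp(y))/(y^2 - 15*y + 56)^3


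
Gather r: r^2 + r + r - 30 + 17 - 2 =r^2 + 2*r - 15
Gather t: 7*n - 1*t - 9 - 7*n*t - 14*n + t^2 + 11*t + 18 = -7*n + t^2 + t*(10 - 7*n) + 9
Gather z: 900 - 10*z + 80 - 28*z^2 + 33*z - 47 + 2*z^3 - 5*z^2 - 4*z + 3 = 2*z^3 - 33*z^2 + 19*z + 936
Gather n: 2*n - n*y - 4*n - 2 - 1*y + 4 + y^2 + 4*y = n*(-y - 2) + y^2 + 3*y + 2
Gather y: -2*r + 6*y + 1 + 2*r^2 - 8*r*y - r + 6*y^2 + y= 2*r^2 - 3*r + 6*y^2 + y*(7 - 8*r) + 1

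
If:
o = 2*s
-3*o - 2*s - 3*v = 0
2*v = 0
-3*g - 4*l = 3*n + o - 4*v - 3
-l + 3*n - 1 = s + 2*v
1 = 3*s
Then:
No Solution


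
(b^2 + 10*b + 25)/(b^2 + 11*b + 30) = (b + 5)/(b + 6)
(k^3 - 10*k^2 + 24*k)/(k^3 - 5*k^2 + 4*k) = (k - 6)/(k - 1)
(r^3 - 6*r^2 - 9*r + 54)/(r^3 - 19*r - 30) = (r^2 - 9*r + 18)/(r^2 - 3*r - 10)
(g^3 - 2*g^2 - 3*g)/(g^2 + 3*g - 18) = g*(g + 1)/(g + 6)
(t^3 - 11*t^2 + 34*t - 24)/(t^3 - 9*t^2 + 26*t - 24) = (t^2 - 7*t + 6)/(t^2 - 5*t + 6)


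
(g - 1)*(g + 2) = g^2 + g - 2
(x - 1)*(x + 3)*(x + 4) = x^3 + 6*x^2 + 5*x - 12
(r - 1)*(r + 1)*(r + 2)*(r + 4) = r^4 + 6*r^3 + 7*r^2 - 6*r - 8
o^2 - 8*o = o*(o - 8)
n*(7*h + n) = 7*h*n + n^2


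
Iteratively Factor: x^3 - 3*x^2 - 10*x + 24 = (x + 3)*(x^2 - 6*x + 8) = (x - 2)*(x + 3)*(x - 4)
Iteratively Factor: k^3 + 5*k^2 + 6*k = (k)*(k^2 + 5*k + 6) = k*(k + 3)*(k + 2)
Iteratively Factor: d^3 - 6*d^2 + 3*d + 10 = (d + 1)*(d^2 - 7*d + 10) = (d - 5)*(d + 1)*(d - 2)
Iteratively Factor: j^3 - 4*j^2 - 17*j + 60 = (j - 5)*(j^2 + j - 12) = (j - 5)*(j - 3)*(j + 4)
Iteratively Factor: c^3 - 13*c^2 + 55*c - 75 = (c - 3)*(c^2 - 10*c + 25) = (c - 5)*(c - 3)*(c - 5)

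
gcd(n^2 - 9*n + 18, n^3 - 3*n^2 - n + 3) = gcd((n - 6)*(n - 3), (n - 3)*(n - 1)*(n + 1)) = n - 3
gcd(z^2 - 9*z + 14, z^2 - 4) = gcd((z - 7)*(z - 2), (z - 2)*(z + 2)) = z - 2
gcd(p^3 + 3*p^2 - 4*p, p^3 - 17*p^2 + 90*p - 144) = 1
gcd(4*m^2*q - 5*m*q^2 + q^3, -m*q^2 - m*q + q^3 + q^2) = -m*q + q^2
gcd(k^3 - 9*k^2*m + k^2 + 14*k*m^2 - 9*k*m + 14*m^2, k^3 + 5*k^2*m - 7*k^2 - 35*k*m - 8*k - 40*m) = k + 1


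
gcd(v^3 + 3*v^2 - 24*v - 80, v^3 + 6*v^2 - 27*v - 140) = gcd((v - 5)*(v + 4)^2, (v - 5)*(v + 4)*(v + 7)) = v^2 - v - 20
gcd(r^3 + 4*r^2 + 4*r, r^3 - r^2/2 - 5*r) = r^2 + 2*r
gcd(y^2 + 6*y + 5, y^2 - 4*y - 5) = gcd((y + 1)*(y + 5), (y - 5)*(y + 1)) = y + 1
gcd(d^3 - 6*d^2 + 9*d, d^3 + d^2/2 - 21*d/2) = d^2 - 3*d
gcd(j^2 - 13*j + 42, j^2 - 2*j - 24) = j - 6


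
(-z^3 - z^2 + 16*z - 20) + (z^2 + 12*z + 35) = -z^3 + 28*z + 15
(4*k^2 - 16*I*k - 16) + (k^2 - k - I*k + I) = 5*k^2 - k - 17*I*k - 16 + I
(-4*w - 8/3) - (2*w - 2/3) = -6*w - 2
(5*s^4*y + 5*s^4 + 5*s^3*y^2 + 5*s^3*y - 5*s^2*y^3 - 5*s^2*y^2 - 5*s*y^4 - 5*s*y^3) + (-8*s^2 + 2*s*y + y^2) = 5*s^4*y + 5*s^4 + 5*s^3*y^2 + 5*s^3*y - 5*s^2*y^3 - 5*s^2*y^2 - 8*s^2 - 5*s*y^4 - 5*s*y^3 + 2*s*y + y^2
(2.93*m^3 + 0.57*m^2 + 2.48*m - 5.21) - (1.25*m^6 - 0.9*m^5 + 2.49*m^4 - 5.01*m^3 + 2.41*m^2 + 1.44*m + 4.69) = -1.25*m^6 + 0.9*m^5 - 2.49*m^4 + 7.94*m^3 - 1.84*m^2 + 1.04*m - 9.9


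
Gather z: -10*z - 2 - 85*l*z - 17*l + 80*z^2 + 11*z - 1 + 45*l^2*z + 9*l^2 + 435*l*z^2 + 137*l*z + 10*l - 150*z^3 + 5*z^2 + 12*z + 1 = 9*l^2 - 7*l - 150*z^3 + z^2*(435*l + 85) + z*(45*l^2 + 52*l + 13) - 2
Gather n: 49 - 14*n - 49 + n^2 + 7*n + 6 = n^2 - 7*n + 6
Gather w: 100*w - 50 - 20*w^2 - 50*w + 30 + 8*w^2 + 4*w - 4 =-12*w^2 + 54*w - 24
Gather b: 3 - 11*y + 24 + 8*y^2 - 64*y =8*y^2 - 75*y + 27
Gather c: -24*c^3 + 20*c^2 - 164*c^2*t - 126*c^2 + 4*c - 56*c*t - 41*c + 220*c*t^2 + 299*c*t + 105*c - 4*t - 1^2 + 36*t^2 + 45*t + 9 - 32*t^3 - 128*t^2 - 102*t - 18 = -24*c^3 + c^2*(-164*t - 106) + c*(220*t^2 + 243*t + 68) - 32*t^3 - 92*t^2 - 61*t - 10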